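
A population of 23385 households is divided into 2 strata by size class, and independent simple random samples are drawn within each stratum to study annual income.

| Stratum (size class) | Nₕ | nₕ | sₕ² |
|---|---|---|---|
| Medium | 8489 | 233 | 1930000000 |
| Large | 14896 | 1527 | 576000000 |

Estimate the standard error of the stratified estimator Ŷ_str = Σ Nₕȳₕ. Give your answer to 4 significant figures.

2.561 × 10^7

Var(Ŷ_str) = Σₕ Nₕ²(1 − fₕ)sₕ²/nₕ.
Medium: 8489²·(1 − 233/8489)·1930000000/233 = 5.8053393 × 10^14.
Large: 14896²·(1 − 1527/14896)·576000000/1527 = 7.5119387 × 10^13.
Sum = 6.5565332 × 10^14.
SE = √(6.5565332 × 10^14) = 2.561 × 10^7.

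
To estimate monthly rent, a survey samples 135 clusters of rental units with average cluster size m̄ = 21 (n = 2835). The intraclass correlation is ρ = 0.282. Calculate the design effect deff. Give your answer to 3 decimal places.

deff = 1 + (21 − 1)·0.282 = 1 + 5.64 = 6.64.

6.640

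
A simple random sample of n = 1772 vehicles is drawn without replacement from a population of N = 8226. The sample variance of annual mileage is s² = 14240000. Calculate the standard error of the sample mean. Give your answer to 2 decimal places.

79.40

Under SRS without replacement, Var(ȳ) = (1 − f)·s²/n with f = n/N = 1772/8226 = 0.21541454.
Var(ȳ) = (1 − 0.21541454)·14240000/1772 = 0.78458546·8036.1174 = 6305.0209.
SE(ȳ) = √(6305.0209) = 79.40.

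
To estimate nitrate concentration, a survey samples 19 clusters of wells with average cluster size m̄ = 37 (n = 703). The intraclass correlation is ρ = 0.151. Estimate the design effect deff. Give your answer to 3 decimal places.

deff = 1 + (37 − 1)·0.151 = 1 + 5.436 = 6.436.

6.436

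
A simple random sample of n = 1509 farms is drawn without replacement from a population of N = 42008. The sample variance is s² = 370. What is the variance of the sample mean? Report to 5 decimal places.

0.23639

Under SRS without replacement, Var(ȳ) = (1 − f)·s²/n with f = n/N = 1509/42008 = 0.03592173.
Var(ȳ) = (1 − 0.03592173)·370/1509 = 0.96407827·0.24519549 = 0.23638765.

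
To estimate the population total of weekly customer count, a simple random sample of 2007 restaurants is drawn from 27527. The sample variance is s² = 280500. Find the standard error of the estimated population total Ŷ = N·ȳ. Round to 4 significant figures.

313300

Var(Ŷ) = N²·Var(ȳ) = N²·(1 − n/N)·s²/n.
f = 2007/27527 = 0.07291023; Var(ȳ) = 0.92708977·280500/2007 = 129.57084.
Var(Ŷ) = 27527² · 129.57084 = 9.8180455 × 10^10.
SE(Ŷ) = √(9.8180455 × 10^10) = 313300.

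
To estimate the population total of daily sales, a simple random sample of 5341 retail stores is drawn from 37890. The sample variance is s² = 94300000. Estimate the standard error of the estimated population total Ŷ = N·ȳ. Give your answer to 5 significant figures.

Var(Ŷ) = N²·Var(ȳ) = N²·(1 − n/N)·s²/n.
f = 5341/37890 = 0.14096068; Var(ȳ) = 0.85903932·94300000/5341 = 15167.086.
Var(Ŷ) = 37890² · 15167.086 = 2.1774659 × 10^13.
SE(Ŷ) = √(2.1774659 × 10^13) = 4.6663 × 10^6.

4.6663 × 10^6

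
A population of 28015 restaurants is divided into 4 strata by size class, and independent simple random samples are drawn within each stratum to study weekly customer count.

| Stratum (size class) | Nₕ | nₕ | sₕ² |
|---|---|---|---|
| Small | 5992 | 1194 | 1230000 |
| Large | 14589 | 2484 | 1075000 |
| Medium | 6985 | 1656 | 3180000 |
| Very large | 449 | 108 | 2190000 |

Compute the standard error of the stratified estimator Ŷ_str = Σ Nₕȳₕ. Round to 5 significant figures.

Var(Ŷ_str) = Σₕ Nₕ²(1 − fₕ)sₕ²/nₕ.
Small: 5992²·(1 − 1194/5992)·1230000/1194 = 2.9616439 × 10^10.
Large: 14589²·(1 − 2484/14589)·1075000/2484 = 7.6427067 × 10^10.
Medium: 6985²·(1 − 1656/6985)·3180000/1656 = 7.1479074 × 10^10.
Very large: 449²·(1 − 108/449)·2190000/108 = 3.1047103 × 10^9.
Sum = 1.8062729 × 10^11.
SE = √(1.8062729 × 10^11) = 425000.

425000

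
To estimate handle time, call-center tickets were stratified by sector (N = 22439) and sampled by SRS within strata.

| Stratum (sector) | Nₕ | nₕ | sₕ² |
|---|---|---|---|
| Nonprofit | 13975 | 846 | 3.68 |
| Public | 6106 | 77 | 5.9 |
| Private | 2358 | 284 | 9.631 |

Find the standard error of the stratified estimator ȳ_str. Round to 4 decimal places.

Var(ȳ_str) = Σₕ Wₕ²(1 − fₕ)sₕ²/nₕ with Wₕ = Nₕ/N, N = 22439.
Nonprofit: Wₕ = 0.62279959; term = 0.62279959²·(1 − 0.06053667)·3.68/846 = 0.00158509.
Public: Wₕ = 0.27211551; term = 0.27211551²·(1 − 0.01261055)·5.9/77 = 0.0056021712.
Private: Wₕ = 0.10508490; term = 0.10508490²·(1 − 0.12044105)·9.631/284 = 3.2938104 × 10^-4.
Sum = 0.0075166422.
SE = √(0.0075166422) = 0.0867.

0.0867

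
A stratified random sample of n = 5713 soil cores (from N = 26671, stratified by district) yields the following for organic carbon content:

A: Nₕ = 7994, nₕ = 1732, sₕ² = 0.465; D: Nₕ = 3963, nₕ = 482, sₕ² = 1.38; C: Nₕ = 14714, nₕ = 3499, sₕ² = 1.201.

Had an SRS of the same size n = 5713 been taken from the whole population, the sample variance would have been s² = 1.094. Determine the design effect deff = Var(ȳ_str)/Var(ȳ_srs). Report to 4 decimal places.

Var(ȳ_str) = Σ Wₕ²(1−fₕ)sₕ²/nₕ with Wₕ = Nₕ/26671:
  A: (7994/26671)²·(1−1732/7994)·0.465/1732 = 1.889312 × 10^-5
  D: (3963/26671)²·(1−482/3963)·1.38/482 = 5.5524102 × 10^-5
  C: (14714/26671)²·(1−3499/14714)·1.201/3499 = 7.9625193 × 10^-5
  → Var(ȳ_str) = 1.5404242 × 10^-4.
Var(ȳ_srs) = (1 − 5713/26671)·1.094/5713 = 1.5047475 × 10^-4.
deff = (1.5404242 × 10^-4) / (1.5047475 × 10^-4) = 1.0237.

1.0237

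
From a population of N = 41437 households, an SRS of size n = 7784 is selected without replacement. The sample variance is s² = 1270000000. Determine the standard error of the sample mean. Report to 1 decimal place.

Under SRS without replacement, Var(ȳ) = (1 − f)·s²/n with f = n/N = 7784/41437 = 0.18785144.
Var(ȳ) = (1 − 0.18785144)·1270000000/7784 = 0.81214856·163155.19 = 132506.25.
SE(ȳ) = √(132506.25) = 364.0.

364.0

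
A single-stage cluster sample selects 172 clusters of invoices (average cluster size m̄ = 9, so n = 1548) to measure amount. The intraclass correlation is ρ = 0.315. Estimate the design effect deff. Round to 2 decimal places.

deff = 1 + (9 − 1)·0.315 = 1 + 2.52 = 3.52.

3.52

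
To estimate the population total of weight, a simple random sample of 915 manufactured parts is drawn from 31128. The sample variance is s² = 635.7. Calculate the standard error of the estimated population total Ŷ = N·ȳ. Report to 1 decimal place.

Var(Ŷ) = N²·Var(ȳ) = N²·(1 − n/N)·s²/n.
f = 915/31128 = 0.02939476; Var(ȳ) = 0.97060524·635.7/915 = 0.67433197.
Var(Ŷ) = 31128² · 0.67433197 = 6.5339557 × 10^8.
SE(Ŷ) = √(6.5339557 × 10^8) = 25561.6.

25561.6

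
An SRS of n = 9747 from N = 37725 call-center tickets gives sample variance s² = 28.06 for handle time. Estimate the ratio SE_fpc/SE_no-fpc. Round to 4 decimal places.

f = n/N = 9747/37725 = 0.25836978.
SE_no-fpc = √(s²/n) = 0.053654772; SE_fpc = √((1−f)s²/n) = 0.046206392.
Ratio = √(1−f) = 0.86117955.

0.8612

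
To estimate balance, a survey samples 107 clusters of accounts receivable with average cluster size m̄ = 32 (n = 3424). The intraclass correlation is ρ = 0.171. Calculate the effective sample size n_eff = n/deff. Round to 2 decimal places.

543.41

deff = 1 + (32 − 1)·0.171 = 1 + 5.301 = 6.301.
n_eff = 3424 / 6.301 = 543.41.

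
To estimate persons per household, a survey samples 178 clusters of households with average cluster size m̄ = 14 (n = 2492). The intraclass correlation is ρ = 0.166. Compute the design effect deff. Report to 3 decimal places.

deff = 1 + (14 − 1)·0.166 = 1 + 2.158 = 3.158.

3.158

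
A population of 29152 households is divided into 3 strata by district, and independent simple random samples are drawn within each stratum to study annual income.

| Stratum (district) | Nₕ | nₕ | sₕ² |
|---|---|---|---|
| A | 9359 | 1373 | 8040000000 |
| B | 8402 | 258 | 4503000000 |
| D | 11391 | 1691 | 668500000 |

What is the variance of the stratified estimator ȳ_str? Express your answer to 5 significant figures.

1.9717 × 10^6

Var(ȳ_str) = Σₕ Wₕ²(1 − fₕ)sₕ²/nₕ with Wₕ = Nₕ/N, N = 29152.
A: Wₕ = 0.32104144; term = 0.32104144²·(1 − 0.14670371)·8040000000/1373 = 515000.39.
B: Wₕ = 0.28821350; term = 0.28821350²·(1 − 0.03070697)·4503000000/258 = 1.4052901 × 10^6.
D: Wₕ = 0.39074506; term = 0.39074506²·(1 − 0.14845053)·668500000/1691 = 51399.001.
Sum = 1.9716895 × 10^6.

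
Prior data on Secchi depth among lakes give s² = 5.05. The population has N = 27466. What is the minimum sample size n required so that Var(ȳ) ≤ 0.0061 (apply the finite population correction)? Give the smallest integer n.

Without fpc, n₀ = s²/D = 5.05/0.0061 = 827.8689.
With fpc, (1 − n/N)·s²/n ≤ D requires n ≥ n₀/(1 + n₀/N) = 827.8689/(1 + 827.8689/27466) = 803.6457.
Rounding up, n = 804.

804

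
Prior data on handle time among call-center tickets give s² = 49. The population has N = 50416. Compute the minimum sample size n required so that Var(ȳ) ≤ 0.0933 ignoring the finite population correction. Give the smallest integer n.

Without fpc, n₀ = s²/D = 49/0.0933 = 525.1876.
Rounding up, n = 526.

526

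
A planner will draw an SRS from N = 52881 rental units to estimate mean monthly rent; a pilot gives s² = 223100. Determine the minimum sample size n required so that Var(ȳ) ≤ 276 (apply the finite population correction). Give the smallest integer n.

Without fpc, n₀ = s²/D = 223100/276 = 808.3333.
With fpc, (1 − n/N)·s²/n ≤ D requires n ≥ n₀/(1 + n₀/N) = 808.3333/(1 + 808.3333/52881) = 796.1632.
Rounding up, n = 797.

797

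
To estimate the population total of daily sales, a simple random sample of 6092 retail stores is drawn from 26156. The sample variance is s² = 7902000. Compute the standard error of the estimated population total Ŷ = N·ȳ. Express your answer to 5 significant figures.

Var(Ŷ) = N²·Var(ȳ) = N²·(1 − n/N)·s²/n.
f = 6092/26156 = 0.23291023; Var(ȳ) = 0.76708977·7902000/6092 = 995.00055.
Var(Ŷ) = 26156² · 995.00055 = 6.8071603 × 10^11.
SE(Ŷ) = √(6.8071603 × 10^11) = 825060.

825060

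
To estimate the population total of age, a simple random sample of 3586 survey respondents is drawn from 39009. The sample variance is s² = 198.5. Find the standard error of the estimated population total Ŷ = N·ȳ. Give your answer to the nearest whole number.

Var(Ŷ) = N²·Var(ȳ) = N²·(1 − n/N)·s²/n.
f = 3586/39009 = 0.09192750; Var(ȳ) = 0.90807250·198.5/3586 = 0.050265586.
Var(Ŷ) = 39009² · 0.050265586 = 7.6489247 × 10^7.
SE(Ŷ) = √(7.6489247 × 10^7) = 8746.

8746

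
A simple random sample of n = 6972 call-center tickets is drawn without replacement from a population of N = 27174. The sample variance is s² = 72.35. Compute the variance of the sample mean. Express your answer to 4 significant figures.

0.007715

Under SRS without replacement, Var(ȳ) = (1 − f)·s²/n with f = n/N = 6972/27174 = 0.25656878.
Var(ȳ) = (1 − 0.25656878)·72.35/6972 = 0.74343122·0.010377223 = 0.0077147517.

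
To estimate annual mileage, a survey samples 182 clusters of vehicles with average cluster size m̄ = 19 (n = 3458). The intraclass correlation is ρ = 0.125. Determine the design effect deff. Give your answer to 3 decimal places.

3.250

deff = 1 + (19 − 1)·0.125 = 1 + 2.25 = 3.25.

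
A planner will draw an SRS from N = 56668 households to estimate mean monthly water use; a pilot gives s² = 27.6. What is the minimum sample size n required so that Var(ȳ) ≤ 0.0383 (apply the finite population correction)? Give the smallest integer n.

712

Without fpc, n₀ = s²/D = 27.6/0.0383 = 720.6266.
With fpc, (1 − n/N)·s²/n ≤ D requires n ≥ n₀/(1 + n₀/N) = 720.6266/(1 + 720.6266/56668) = 711.5777.
Rounding up, n = 712.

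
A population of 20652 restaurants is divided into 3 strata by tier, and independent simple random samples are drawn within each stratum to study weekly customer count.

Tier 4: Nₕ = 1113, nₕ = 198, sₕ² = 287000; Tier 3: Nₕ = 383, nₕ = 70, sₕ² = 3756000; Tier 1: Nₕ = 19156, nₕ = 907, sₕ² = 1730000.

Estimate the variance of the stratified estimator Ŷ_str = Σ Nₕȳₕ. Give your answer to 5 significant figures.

Var(Ŷ_str) = Σₕ Nₕ²(1 − fₕ)sₕ²/nₕ.
Tier 4: 1113²·(1 − 198/1113)·287000/198 = 1.4761584 × 10^9.
Tier 3: 383²·(1 − 70/383)·3756000/70 = 6.4323646 × 10^9.
Tier 1: 19156²·(1 − 907/19156)·1730000/907 = 6.6678023 × 10^11.
Sum = 6.7468875 × 10^11.

6.7469 × 10^11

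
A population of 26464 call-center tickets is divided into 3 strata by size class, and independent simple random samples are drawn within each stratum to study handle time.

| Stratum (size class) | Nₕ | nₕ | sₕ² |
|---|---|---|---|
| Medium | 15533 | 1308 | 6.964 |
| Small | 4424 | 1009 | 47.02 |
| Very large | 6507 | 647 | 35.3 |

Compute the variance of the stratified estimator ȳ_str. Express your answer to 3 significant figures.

0.00566

Var(ȳ_str) = Σₕ Wₕ²(1 − fₕ)sₕ²/nₕ with Wₕ = Nₕ/N, N = 26464.
Medium: Wₕ = 0.58694831; term = 0.58694831²·(1 − 0.08420782)·6.964/1308 = 0.0016797616.
Small: Wₕ = 0.16717050; term = 0.16717050²·(1 − 0.22807414)·47.02/1009 = 0.0010052783.
Very large: Wₕ = 0.24588120; term = 0.24588120²·(1 − 0.09943138)·35.3/647 = 0.0029705569.
Sum = 0.0056555968.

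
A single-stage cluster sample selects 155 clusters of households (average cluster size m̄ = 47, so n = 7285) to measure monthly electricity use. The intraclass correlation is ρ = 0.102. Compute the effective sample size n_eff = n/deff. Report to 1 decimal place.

deff = 1 + (47 − 1)·0.102 = 1 + 4.692 = 5.692.
n_eff = 7285 / 5.692 = 1279.9.

1279.9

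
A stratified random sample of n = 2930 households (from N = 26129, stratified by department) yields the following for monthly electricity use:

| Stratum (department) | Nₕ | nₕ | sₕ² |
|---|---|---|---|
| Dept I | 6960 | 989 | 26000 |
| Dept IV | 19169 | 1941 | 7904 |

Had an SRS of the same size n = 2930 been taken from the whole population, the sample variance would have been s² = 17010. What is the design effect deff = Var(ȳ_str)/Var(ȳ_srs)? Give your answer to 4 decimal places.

Var(ȳ_str) = Σ Wₕ²(1−fₕ)sₕ²/nₕ with Wₕ = Nₕ/26129:
  Dept I: (6960/26129)²·(1−989/6960)·26000/989 = 1.6002498
  Dept IV: (19169/26129)²·(1−1941/19169)·7904/1941 = 1.9697456
  → Var(ȳ_str) = 3.5699954.
Var(ȳ_srs) = (1 − 2930/26129)·17010/2930 = 5.1544599.
deff = 3.5699954 / 5.1544599 = 0.6926.

0.6926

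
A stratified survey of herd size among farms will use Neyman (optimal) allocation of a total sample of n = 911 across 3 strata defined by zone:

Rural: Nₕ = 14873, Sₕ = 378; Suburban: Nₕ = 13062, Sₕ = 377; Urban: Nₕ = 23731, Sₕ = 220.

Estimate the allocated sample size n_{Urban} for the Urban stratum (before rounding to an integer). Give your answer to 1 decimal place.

Neyman allocation: nₕ = n·NₕSₕ / Σⱼ NⱼSⱼ.
Σ NⱼSⱼ = 14873·378 + 13062·377 + 23731·220 = 1.5767188 × 10^7.
n_{Urban} = 911·23731·220 / (1.5767188 × 10^7) = 301.6.

301.6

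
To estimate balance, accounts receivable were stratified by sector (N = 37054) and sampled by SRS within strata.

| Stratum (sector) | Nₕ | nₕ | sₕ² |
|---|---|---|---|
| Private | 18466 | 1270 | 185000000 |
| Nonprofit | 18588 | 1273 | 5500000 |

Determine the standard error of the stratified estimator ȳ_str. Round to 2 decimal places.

Var(ȳ_str) = Σₕ Wₕ²(1 − fₕ)sₕ²/nₕ with Wₕ = Nₕ/N, N = 37054.
Private: Wₕ = 0.49835375; term = 0.49835375²·(1 − 0.06877505)·185000000/1270 = 33689.773.
Nonprofit: Wₕ = 0.50164625; term = 0.50164625²·(1 − 0.06848504)·5500000/1273 = 1012.7896.
Sum = 34702.563.
SE = √(34702.563) = 186.29.

186.29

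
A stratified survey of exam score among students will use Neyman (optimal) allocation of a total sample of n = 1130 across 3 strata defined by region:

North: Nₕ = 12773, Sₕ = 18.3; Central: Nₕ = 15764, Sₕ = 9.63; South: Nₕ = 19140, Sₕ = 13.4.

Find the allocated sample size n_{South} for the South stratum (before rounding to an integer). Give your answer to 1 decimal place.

Neyman allocation: nₕ = n·NₕSₕ / Σⱼ NⱼSⱼ.
Σ NⱼSⱼ = 12773·18.3 + 15764·9.63 + 19140·13.4 = 642029.22.
n_{South} = 1130·19140·13.4 / 642029.22 = 451.4.

451.4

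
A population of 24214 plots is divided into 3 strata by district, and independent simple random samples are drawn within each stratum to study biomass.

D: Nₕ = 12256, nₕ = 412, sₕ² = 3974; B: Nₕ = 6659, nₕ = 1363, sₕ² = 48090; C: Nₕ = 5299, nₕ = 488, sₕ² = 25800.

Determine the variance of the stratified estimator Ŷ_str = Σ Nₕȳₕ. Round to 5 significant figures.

Var(Ŷ_str) = Σₕ Nₕ²(1 − fₕ)sₕ²/nₕ.
D: 12256²·(1 − 412/12256)·3974/412 = 1.4001604 × 10^9.
B: 6659²·(1 − 1363/6659)·48090/1363 = 1.2442737 × 10^9.
C: 5299²·(1 − 488/5299)·25800/488 = 1.3478115 × 10^9.
Sum = 3.9922456 × 10^9.

3.9922 × 10^9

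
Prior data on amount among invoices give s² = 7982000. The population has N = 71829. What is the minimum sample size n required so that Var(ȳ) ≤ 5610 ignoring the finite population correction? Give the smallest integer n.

Without fpc, n₀ = s²/D = 7982000/5610 = 1422.8164.
Rounding up, n = 1423.

1423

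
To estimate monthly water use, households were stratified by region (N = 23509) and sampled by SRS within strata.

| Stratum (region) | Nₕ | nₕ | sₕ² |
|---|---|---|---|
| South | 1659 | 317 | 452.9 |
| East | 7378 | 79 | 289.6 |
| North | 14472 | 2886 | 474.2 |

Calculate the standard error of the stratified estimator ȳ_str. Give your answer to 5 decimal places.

0.64249

Var(ȳ_str) = Σₕ Wₕ²(1 − fₕ)sₕ²/nₕ with Wₕ = Nₕ/N, N = 23509.
South: Wₕ = 0.07056872; term = 0.07056872²·(1 − 0.19107896)·452.9/317 = 0.0057553753.
East: Wₕ = 0.31383725; term = 0.31383725²·(1 − 0.01070751)·289.6/79 = 0.35719483.
North: Wₕ = 0.61559403; term = 0.61559403²·(1 − 0.19941957)·474.2/2886 = 0.049849291.
Sum = 0.4127995.
SE = √(0.4127995) = 0.64249.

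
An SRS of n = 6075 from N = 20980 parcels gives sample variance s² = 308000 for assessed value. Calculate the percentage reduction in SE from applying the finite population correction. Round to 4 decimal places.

15.7125

f = n/N = 6075/20980 = 0.28956149.
SE_no-fpc = √(s²/n) = 7.1203644; SE_fpc = √((1−f)s²/n) = 6.0015781.
Ratio = √(1−f) = 0.84287515. Reduction = 100·(1 − 0.84287515) = 15.7125%.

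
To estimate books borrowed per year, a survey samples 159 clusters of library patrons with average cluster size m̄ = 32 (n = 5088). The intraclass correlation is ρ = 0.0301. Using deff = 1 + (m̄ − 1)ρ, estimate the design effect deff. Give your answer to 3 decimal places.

1.933

deff = 1 + (32 − 1)·0.0301 = 1 + 0.9331 = 1.9331.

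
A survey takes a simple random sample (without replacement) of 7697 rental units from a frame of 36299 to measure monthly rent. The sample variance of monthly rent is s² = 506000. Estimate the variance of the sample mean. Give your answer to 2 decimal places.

Under SRS without replacement, Var(ȳ) = (1 − f)·s²/n with f = n/N = 7697/36299 = 0.21204441.
Var(ȳ) = (1 − 0.21204441)·506000/7697 = 0.78795559·65.739899 = 51.800121.

51.80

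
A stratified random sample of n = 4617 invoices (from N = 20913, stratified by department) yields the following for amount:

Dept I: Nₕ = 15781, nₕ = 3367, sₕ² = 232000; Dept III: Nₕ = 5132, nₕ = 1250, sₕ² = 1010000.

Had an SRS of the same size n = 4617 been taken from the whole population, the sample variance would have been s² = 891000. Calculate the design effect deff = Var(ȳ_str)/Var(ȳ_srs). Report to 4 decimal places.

0.4500

Var(ȳ_str) = Σ Wₕ²(1−fₕ)sₕ²/nₕ with Wₕ = Nₕ/20913:
  Dept I: (15781/20913)²·(1−3367/15781)·232000/3367 = 30.864444
  Dept III: (5132/20913)²·(1−1250/5132)·1010000/1250 = 36.80619
  → Var(ȳ_str) = 67.670634.
Var(ȳ_srs) = (1 − 4617/20913)·891000/4617 = 150.37738.
deff = 67.670634 / 150.37738 = 0.4500.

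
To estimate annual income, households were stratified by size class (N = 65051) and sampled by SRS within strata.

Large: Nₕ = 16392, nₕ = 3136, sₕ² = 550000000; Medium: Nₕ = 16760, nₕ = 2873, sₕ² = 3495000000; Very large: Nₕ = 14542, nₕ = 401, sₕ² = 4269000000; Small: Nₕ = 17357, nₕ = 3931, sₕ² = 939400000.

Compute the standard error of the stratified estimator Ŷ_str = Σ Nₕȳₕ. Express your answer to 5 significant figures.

5.0657 × 10^7

Var(Ŷ_str) = Σₕ Nₕ²(1 − fₕ)sₕ²/nₕ.
Large: 16392²·(1 − 3136/16392)·550000000/3136 = 3.8109309 × 10^13.
Medium: 16760²·(1 − 2873/16760)·3495000000/2873 = 2.8313529 × 10^14.
Very large: 14542²·(1 − 401/14542)·4269000000/401 = 2.1892031 × 10^15.
Small: 17357²·(1 − 3931/17357)·939400000/3931 = 5.5688923 × 10^13.
Sum = 2.5661366 × 10^15.
SE = √(2.5661366 × 10^15) = 5.0657 × 10^7.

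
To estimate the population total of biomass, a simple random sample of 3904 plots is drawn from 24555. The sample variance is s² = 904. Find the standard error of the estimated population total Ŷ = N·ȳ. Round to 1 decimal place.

Var(Ŷ) = N²·Var(ȳ) = N²·(1 − n/N)·s²/n.
f = 3904/24555 = 0.15899002; Var(ȳ) = 0.84100998·904/3904 = 0.19474206.
Var(Ŷ) = 24555² · 0.19474206 = 1.1741934 × 10^8.
SE(Ŷ) = √(1.1741934 × 10^8) = 10836.0.

10836.0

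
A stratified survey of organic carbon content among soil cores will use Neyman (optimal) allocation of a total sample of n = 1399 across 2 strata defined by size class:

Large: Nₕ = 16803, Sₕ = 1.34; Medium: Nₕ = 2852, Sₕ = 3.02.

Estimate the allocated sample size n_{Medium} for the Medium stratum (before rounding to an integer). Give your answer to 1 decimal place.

387.1

Neyman allocation: nₕ = n·NₕSₕ / Σⱼ NⱼSⱼ.
Σ NⱼSⱼ = 16803·1.34 + 2852·3.02 = 31129.06.
n_{Medium} = 1399·2852·3.02 / 31129.06 = 387.1.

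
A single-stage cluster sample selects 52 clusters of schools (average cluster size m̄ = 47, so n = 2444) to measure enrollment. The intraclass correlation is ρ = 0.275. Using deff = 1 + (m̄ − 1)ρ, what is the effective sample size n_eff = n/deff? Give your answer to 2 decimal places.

deff = 1 + (47 − 1)·0.275 = 1 + 12.65 = 13.65.
n_eff = 2444 / 13.65 = 179.05.

179.05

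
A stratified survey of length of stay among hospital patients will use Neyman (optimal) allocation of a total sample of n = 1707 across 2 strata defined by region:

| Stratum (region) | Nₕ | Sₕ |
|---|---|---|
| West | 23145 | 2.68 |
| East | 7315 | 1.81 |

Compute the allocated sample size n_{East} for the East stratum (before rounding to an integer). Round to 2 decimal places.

300.27

Neyman allocation: nₕ = n·NₕSₕ / Σⱼ NⱼSⱼ.
Σ NⱼSⱼ = 23145·2.68 + 7315·1.81 = 75268.75.
n_{East} = 1707·7315·1.81 / 75268.75 = 300.27.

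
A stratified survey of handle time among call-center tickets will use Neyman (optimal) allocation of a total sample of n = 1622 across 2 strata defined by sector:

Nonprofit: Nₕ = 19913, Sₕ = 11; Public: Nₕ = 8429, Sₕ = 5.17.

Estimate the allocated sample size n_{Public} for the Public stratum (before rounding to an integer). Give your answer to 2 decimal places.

269.15

Neyman allocation: nₕ = n·NₕSₕ / Σⱼ NⱼSⱼ.
Σ NⱼSⱼ = 19913·11 + 8429·5.17 = 262620.93.
n_{Public} = 1622·8429·5.17 / 262620.93 = 269.15.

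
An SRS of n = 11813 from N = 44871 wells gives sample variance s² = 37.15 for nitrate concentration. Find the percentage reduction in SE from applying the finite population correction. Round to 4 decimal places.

f = n/N = 11813/44871 = 0.26326581.
SE_no-fpc = √(s²/n) = 0.056078877; SE_fpc = √((1−f)s²/n) = 0.048134307.
Ratio = √(1−f) = 0.85833222. Reduction = 100·(1 − 0.85833222) = 14.1668%.

14.1668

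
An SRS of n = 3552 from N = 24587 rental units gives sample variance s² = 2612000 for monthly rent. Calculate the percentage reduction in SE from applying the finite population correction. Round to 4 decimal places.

7.5050

f = n/N = 3552/24587 = 0.14446659.
SE_no-fpc = √(s²/n) = 27.117529; SE_fpc = √((1−f)s²/n) = 25.082371.
Ratio = √(1−f) = 0.92495049. Reduction = 100·(1 − 0.92495049) = 7.5050%.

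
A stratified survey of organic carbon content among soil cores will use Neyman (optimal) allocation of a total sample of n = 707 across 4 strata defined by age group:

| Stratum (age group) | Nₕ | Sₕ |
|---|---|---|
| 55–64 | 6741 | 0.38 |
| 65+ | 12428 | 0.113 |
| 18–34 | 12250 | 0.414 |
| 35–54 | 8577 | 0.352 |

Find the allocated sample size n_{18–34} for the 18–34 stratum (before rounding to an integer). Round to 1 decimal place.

297.4

Neyman allocation: nₕ = n·NₕSₕ / Σⱼ NⱼSⱼ.
Σ NⱼSⱼ = 6741·0.38 + 12428·0.113 + 12250·0.414 + 8577·0.352 = 12056.548.
n_{18–34} = 707·12250·0.414 / 12056.548 = 297.4.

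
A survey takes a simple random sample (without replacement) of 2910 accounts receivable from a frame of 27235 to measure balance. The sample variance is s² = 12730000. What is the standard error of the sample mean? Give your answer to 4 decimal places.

Under SRS without replacement, Var(ȳ) = (1 − f)·s²/n with f = n/N = 2910/27235 = 0.10684781.
Var(ȳ) = (1 − 0.10684781)·12730000/2910 = 0.89315219·4374.5704 = 3907.1572.
SE(ȳ) = √(3907.1572) = 62.5073.

62.5073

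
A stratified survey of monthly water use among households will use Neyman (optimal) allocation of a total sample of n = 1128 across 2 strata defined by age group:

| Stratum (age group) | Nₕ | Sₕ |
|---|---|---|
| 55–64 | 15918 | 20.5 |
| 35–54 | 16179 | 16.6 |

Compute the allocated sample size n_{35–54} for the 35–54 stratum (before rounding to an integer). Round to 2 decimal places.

Neyman allocation: nₕ = n·NₕSₕ / Σⱼ NⱼSⱼ.
Σ NⱼSⱼ = 15918·20.5 + 16179·16.6 = 594890.4.
n_{35–54} = 1128·16179·16.6 / 594890.4 = 509.25.

509.25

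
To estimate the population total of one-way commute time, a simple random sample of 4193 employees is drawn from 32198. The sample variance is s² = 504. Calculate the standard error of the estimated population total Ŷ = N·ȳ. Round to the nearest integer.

Var(Ŷ) = N²·Var(ȳ) = N²·(1 − n/N)·s²/n.
f = 4193/32198 = 0.13022548; Var(ȳ) = 0.86977452·504/4193 = 0.10454719.
Var(Ŷ) = 32198² · 0.10454719 = 1.0838524 × 10^8.
SE(Ŷ) = √(1.0838524 × 10^8) = 10411.

10411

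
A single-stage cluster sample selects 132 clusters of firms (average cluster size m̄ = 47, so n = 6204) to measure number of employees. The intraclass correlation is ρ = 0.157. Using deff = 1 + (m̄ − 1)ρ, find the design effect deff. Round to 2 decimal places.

8.22

deff = 1 + (47 − 1)·0.157 = 1 + 7.222 = 8.222.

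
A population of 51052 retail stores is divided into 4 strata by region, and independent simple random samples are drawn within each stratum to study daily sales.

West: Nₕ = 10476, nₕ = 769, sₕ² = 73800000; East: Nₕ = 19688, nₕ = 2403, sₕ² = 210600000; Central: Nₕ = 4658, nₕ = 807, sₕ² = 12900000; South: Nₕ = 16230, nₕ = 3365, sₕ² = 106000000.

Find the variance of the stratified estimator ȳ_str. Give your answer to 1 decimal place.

17821.3

Var(ȳ_str) = Σₕ Wₕ²(1 − fₕ)sₕ²/nₕ with Wₕ = Nₕ/N, N = 51052.
West: Wₕ = 0.20520254; term = 0.20520254²·(1 − 0.07340588)·73800000/769 = 3744.424.
East: Wₕ = 0.38564601; term = 0.38564601²·(1 − 0.12205404)·210600000/2403 = 11443.268.
Central: Wₕ = 0.09124030; term = 0.09124030²·(1 − 0.17325032)·12900000/807 = 110.01798.
South: Wₕ = 0.31791115; term = 0.31791115²·(1 − 0.20733210)·106000000/3365 = 2523.6178.
Sum = 17821.328.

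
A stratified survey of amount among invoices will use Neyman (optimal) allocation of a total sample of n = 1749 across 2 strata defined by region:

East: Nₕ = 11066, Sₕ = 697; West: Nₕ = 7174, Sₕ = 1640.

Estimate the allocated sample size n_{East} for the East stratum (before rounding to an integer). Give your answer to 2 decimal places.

692.57

Neyman allocation: nₕ = n·NₕSₕ / Σⱼ NⱼSⱼ.
Σ NⱼSⱼ = 11066·697 + 7174·1640 = 1.9478362 × 10^7.
n_{East} = 1749·11066·697 / (1.9478362 × 10^7) = 692.57.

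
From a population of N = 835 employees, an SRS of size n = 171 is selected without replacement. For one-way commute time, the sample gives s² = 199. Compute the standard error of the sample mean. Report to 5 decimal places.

Under SRS without replacement, Var(ȳ) = (1 − f)·s²/n with f = n/N = 171/835 = 0.20479042.
Var(ȳ) = (1 − 0.20479042)·199/171 = 0.79520958·1.1637427 = 0.92541934.
SE(ȳ) = √(0.92541934) = 0.96199.

0.96199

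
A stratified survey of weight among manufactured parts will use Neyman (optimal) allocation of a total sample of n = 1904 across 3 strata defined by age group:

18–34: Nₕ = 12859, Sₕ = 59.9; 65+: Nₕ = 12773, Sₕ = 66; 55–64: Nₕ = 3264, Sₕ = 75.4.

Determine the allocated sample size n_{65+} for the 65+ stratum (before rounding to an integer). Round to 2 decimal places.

863.25

Neyman allocation: nₕ = n·NₕSₕ / Σⱼ NⱼSⱼ.
Σ NⱼSⱼ = 12859·59.9 + 12773·66 + 3264·75.4 = 1.8593777 × 10^6.
n_{65+} = 1904·12773·66 / (1.8593777 × 10^6) = 863.25.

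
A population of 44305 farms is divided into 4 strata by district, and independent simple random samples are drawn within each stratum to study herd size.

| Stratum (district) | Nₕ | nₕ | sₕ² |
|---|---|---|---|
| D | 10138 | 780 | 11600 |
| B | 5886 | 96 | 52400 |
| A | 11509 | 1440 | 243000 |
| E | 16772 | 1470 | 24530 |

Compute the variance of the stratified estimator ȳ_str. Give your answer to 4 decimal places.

22.3395

Var(ȳ_str) = Σₕ Wₕ²(1 − fₕ)sₕ²/nₕ with Wₕ = Nₕ/N, N = 44305.
D: Wₕ = 0.22882293; term = 0.22882293²·(1 − 0.07693825)·11600/780 = 0.71877545.
B: Wₕ = 0.13285182; term = 0.13285182²·(1 − 0.01630989)·52400/96 = 9.4766184.
A: Wₕ = 0.25976752; term = 0.25976752²·(1 − 0.12511947)·243000/1440 = 9.96236.
E: Wₕ = 0.37855772; term = 0.37855772²·(1 − 0.08764608)·24530/1470 = 2.1817641.
Sum = 22.339518.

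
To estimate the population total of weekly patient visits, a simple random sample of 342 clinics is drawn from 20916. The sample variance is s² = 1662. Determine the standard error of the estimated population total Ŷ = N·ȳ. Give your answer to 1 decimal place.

45730.0

Var(Ŷ) = N²·Var(ȳ) = N²·(1 − n/N)·s²/n.
f = 342/20916 = 0.01635112; Var(ȳ) = 0.98364888·1662/342 = 4.7801884.
Var(Ŷ) = 20916² · 4.7801884 = 2.0912323 × 10^9.
SE(Ŷ) = √(2.0912323 × 10^9) = 45730.0.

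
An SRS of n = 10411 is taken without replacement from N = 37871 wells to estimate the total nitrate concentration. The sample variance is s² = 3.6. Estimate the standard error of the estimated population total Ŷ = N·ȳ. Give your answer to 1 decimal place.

599.7

Var(Ŷ) = N²·Var(ȳ) = N²·(1 − n/N)·s²/n.
f = 10411/37871 = 0.27490692; Var(ȳ) = 0.72509308·3.6/10411 = 2.5072856 × 10^-4.
Var(Ŷ) = 37871² · (2.5072856 × 10^-4) = 359598.07.
SE(Ŷ) = √(359598.07) = 599.7.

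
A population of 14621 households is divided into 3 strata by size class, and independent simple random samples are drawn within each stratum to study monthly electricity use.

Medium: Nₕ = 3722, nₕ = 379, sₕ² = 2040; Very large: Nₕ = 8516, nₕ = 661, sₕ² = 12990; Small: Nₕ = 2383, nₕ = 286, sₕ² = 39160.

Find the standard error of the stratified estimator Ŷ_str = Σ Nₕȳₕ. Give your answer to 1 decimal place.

45450.9

Var(Ŷ_str) = Σₕ Nₕ²(1 − fₕ)sₕ²/nₕ.
Medium: 3722²·(1 − 379/3722)·2040/379 = 6.6973609 × 10^7.
Very large: 8516²·(1 − 661/8516)·12990/661 = 1.3145876 × 10^9.
Small: 2383²·(1 − 286/2383)·39160/286 = 6.8422529 × 10^8.
Sum = 2.0657865 × 10^9.
SE = √(2.0657865 × 10^9) = 45450.9.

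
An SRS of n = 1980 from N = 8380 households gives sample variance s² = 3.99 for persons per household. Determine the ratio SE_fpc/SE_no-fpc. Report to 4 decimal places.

0.8739

f = n/N = 1980/8380 = 0.23627685.
SE_no-fpc = √(s²/n) = 0.044890439; SE_fpc = √((1−f)s²/n) = 0.039230318.
Ratio = √(1−f) = 0.87391255.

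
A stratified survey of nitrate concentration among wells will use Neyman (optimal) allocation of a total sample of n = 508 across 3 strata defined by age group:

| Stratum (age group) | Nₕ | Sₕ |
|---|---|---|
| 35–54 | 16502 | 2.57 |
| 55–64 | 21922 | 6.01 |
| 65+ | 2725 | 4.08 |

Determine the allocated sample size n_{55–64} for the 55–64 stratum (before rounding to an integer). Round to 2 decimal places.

361.24

Neyman allocation: nₕ = n·NₕSₕ / Σⱼ NⱼSⱼ.
Σ NⱼSⱼ = 16502·2.57 + 21922·6.01 + 2725·4.08 = 185279.36.
n_{55–64} = 508·21922·6.01 / 185279.36 = 361.24.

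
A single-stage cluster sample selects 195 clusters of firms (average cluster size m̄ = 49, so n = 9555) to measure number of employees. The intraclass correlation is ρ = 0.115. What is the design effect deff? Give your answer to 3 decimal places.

deff = 1 + (49 − 1)·0.115 = 1 + 5.52 = 6.52.

6.520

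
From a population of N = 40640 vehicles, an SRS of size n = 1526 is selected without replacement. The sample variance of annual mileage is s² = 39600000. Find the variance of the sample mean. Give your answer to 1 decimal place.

24975.8

Under SRS without replacement, Var(ȳ) = (1 − f)·s²/n with f = n/N = 1526/40640 = 0.03754921.
Var(ȳ) = (1 − 0.03754921)·39600000/1526 = 0.96245079·25950.197 = 24975.787.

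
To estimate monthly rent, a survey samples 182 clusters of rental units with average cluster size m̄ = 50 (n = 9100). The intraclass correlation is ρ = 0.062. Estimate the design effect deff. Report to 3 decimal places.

4.038

deff = 1 + (50 − 1)·0.062 = 1 + 3.038 = 4.038.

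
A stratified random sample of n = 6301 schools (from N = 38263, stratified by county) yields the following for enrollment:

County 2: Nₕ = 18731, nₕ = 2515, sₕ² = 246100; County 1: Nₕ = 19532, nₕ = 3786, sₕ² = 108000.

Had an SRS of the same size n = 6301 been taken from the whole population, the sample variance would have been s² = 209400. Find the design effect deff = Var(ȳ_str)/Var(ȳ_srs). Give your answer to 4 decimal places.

0.9472

Var(ȳ_str) = Σ Wₕ²(1−fₕ)sₕ²/nₕ with Wₕ = Nₕ/38263:
  County 2: (18731/38263)²·(1−2515/18731)·246100/2515 = 20.301134
  County 1: (19532/38263)²·(1−3786/19532)·108000/3786 = 5.9924176
  → Var(ȳ_str) = 26.293552.
Var(ȳ_srs) = (1 − 6301/38263)·209400/6301 = 27.76017.
deff = 26.293552 / 27.76017 = 0.9472.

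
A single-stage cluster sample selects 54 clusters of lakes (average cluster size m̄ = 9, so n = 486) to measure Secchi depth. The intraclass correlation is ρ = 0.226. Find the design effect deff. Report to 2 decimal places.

2.81

deff = 1 + (9 − 1)·0.226 = 1 + 1.808 = 2.808.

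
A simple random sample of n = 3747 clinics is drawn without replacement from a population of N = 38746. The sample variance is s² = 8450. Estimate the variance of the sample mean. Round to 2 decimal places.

Under SRS without replacement, Var(ȳ) = (1 − f)·s²/n with f = n/N = 3747/38746 = 0.09670676.
Var(ȳ) = (1 − 0.09670676)·8450/3747 = 0.90329324·2.2551374 = 2.0370504.

2.04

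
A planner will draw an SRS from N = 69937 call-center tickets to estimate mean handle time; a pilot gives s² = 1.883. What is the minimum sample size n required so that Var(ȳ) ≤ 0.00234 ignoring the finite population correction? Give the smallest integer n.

Without fpc, n₀ = s²/D = 1.883/0.00234 = 804.7009.
Rounding up, n = 805.

805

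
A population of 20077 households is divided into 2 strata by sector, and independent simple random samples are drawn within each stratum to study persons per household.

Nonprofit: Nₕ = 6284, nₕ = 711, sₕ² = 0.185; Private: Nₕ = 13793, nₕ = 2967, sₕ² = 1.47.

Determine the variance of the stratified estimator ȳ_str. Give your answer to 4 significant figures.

Var(ȳ_str) = Σₕ Wₕ²(1 − fₕ)sₕ²/nₕ with Wₕ = Nₕ/N, N = 20077.
Nonprofit: Wₕ = 0.31299497; term = 0.31299497²·(1 − 0.11314449)·0.185/711 = 2.2606312 × 10^-5.
Private: Wₕ = 0.68700503; term = 0.68700503²·(1 − 0.21510911)·1.47/2967 = 1.8353923 × 10^-4.
Sum = 2.0614554 × 10^-4.

2.061 × 10^-4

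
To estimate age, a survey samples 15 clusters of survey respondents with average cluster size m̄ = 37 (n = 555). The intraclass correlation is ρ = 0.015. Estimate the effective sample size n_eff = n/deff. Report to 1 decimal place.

deff = 1 + (37 − 1)·0.015 = 1 + 0.54 = 1.54.
n_eff = 555 / 1.54 = 360.4.

360.4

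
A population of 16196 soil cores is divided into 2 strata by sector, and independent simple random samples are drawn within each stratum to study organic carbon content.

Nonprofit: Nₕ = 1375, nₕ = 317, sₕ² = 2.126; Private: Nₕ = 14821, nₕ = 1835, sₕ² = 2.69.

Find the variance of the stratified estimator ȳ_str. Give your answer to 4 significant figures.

Var(ȳ_str) = Σₕ Wₕ²(1 − fₕ)sₕ²/nₕ with Wₕ = Nₕ/N, N = 16196.
Nonprofit: Wₕ = 0.08489751; term = 0.08489751²·(1 − 0.23054545)·2.126/317 = 3.7194338 × 10^-5.
Private: Wₕ = 0.91510249; term = 0.91510249²·(1 − 0.12381081)·2.69/1835 = 0.0010756069.
Sum = 0.0011128012.

0.001113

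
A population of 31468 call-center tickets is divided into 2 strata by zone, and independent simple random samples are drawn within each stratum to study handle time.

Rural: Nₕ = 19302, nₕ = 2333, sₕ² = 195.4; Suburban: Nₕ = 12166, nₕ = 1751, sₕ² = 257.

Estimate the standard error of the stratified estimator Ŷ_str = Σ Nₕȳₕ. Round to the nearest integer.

Var(Ŷ_str) = Σₕ Nₕ²(1 − fₕ)sₕ²/nₕ.
Rural: 19302²·(1 − 2333/19302)·195.4/2333 = 2.7432689 × 10^7.
Suburban: 12166²·(1 − 1751/12166)·257/1751 = 1.8597478 × 10^7.
Sum = 4.6030167 × 10^7.
SE = √(4.6030167 × 10^7) = 6785.

6785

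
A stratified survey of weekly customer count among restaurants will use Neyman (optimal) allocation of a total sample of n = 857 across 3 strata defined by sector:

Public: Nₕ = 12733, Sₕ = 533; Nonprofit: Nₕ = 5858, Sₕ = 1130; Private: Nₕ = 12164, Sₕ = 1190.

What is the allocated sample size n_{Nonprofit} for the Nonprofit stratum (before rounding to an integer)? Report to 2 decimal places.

203.47

Neyman allocation: nₕ = n·NₕSₕ / Σⱼ NⱼSⱼ.
Σ NⱼSⱼ = 12733·533 + 5858·1130 + 12164·1190 = 2.7881389 × 10^7.
n_{Nonprofit} = 857·5858·1130 / (2.7881389 × 10^7) = 203.47.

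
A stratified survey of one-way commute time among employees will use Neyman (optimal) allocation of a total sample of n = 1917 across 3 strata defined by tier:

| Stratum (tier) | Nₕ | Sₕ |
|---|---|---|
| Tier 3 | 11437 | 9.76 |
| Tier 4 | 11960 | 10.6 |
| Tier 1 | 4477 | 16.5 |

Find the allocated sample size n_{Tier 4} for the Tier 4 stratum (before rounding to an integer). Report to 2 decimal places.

778.26

Neyman allocation: nₕ = n·NₕSₕ / Σⱼ NⱼSⱼ.
Σ NⱼSⱼ = 11437·9.76 + 11960·10.6 + 4477·16.5 = 312271.62.
n_{Tier 4} = 1917·11960·10.6 / 312271.62 = 778.26.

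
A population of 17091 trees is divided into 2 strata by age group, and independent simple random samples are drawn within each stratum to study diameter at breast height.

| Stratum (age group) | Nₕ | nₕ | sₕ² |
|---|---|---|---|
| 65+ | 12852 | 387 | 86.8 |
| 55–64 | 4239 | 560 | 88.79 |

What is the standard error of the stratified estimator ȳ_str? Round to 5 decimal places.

0.36259

Var(ȳ_str) = Σₕ Wₕ²(1 − fₕ)sₕ²/nₕ with Wₕ = Nₕ/N, N = 17091.
65+: Wₕ = 0.75197472; term = 0.75197472²·(1 − 0.03011204)·86.8/387 = 0.12300898.
55–64: Wₕ = 0.24802528; term = 0.24802528²·(1 − 0.13210663)·88.79/560 = 0.0084651427.
Sum = 0.13147412.
SE = √(0.13147412) = 0.36259.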